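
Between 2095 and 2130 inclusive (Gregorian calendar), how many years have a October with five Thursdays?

October has 31 days; it has five Thursdays when Thursday falls among the first (month-length − 28) days — i.e. when October 1 is one of Thursday/Wednesday/Tuesday.
October 1 by year: 2095:Sat 2096:Mon 2097:Tue✓ 2098:Wed✓ 2099:Thu✓ 2100:Fri 2101:Sat 2102:Sun 2103:Mon 2104:Wed✓ 2105:Thu✓ 2106:Fri 2107:Sat 2108:Mon 2109:Tue✓ …(6 more)… 2116:Thu✓ 2117:Fri 2118:Sat 2119:Sun 2120:Tue✓ 2121:Wed✓ 2122:Thu✓ 2123:Fri 2124:Sun 2125:Mon 2126:Tue✓ 2127:Wed✓ 2128:Fri 2129:Sat 2130:Sun
Years with five Thursdays: 2097, 2098, 2099, 2104, 2105, 2109, 2110, 2111, 2115, 2116, 2120, 2121, 2122, 2126, 2127 → 15.

15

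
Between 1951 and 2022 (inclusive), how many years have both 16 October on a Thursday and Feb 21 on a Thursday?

Check each year's weekday for 16 October and Feb 21:
  1951: Tue/Wed  1952: Thu/Thu ✓  1953: Fri/Sat  1954: Sat/Sun  1955: Sun/Mon  1956: Tue/Tue  1957: Wed/Thu  1958: Thu/Fri  1959: Fri/Sat  1960: Sun/Sun  1961: Mon/Tue  1962: Tue/Wed  1963: Wed/Thu  1964: Fri/Fri  …(44 more)…  2009: Fri/Sat  2010: Sat/Sun  2011: Sun/Mon  2012: Tue/Tue  2013: Wed/Thu  2014: Thu/Fri  2015: Fri/Sat  2016: Sun/Sun  2017: Mon/Tue  2018: Tue/Wed  2019: Wed/Thu  2020: Fri/Fri  2021: Sat/Sun  2022: Sun/Mon
Both conditions hold in: 1952, 1980, 2008 — 3.

3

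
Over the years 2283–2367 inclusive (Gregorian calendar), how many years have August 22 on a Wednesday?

13

Track August 22's weekday year by year (advancing +1, or +2 across a Feb 29):
  2283: Wed ✓  2284: Fri (+2)  2285: Sat (+1)  2286: Sun (+1)  2287: Mon (+1)
  2288: Wed (+2) ✓  2289: Thu (+1)  2290: Fri (+1)  2291: Sat (+1)  2292: Mon (+2)
  2293: Tue (+1)  2294: Wed (+1) ✓  2295: Thu (+1)  2296: Sat (+2)  … (57 more years) …
  2354: Sun (+1)  2355: Mon (+1)  2356: Wed (+2) ✓  2357: Thu (+1)  2358: Fri (+1)
  2359: Sat (+1)  2360: Mon (+2)  2361: Tue (+1)  2362: Wed (+1) ✓  2363: Thu (+1)
  2364: Sat (+2)  2365: Sun (+1)  2366: Mon (+1)  2367: Tue (+1)
Wednesday years: 2283, 2288, 2294, 2300, 2306, 2317, 2323, 2328, 2334, 2345, 2351, 2356, 2362 — 13 in total.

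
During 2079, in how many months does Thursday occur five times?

A month of length L has five Thursdays iff its first Thursday is on day ≤ L−28 (so day 1–3 in a 31-day month, 1–2 in a 30-day month, day 1 in a leap February).
Checking each month of 2079: Jan starts Sun (31d); Feb starts Wed (28d); Mar starts Wed (31d) ✓; Apr starts Sat (30d); May starts Mon (31d); Jun starts Thu (30d) ✓; Jul starts Sat (31d); Aug starts Tue (31d) ✓; Sep starts Fri (30d); Oct starts Sun (31d); Nov starts Wed (30d) ✓; Dec starts Fri (31d).
Five-Thursday months: March, June, August, November → 4.

4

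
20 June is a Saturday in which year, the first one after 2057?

2065

From one year to the next, a fixed date's weekday advances by 1, or by 2 when a Feb 29 lies between the two dates.
2057: June 20 is Wednesday.
2058: Thursday (+1)
2059: Friday (+1)
2060: Sunday (+2)
2061: Monday (+1)
2062: Tuesday (+1)
2063: Wednesday (+1)
2064: Friday (+2)
2065: Saturday (+1)
20 June falls on a Saturday in 2065.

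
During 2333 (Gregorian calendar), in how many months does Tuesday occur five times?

4

A month of length L has five Tuesdays iff its first Tuesday is on day ≤ L−28 (so day 1–3 in a 31-day month, 1–2 in a 30-day month, day 1 in a leap February).
Checking each month of 2333: Jan starts Sun (31d) ✓; Feb starts Wed (28d); Mar starts Wed (31d); Apr starts Sat (30d); May starts Mon (31d) ✓; Jun starts Thu (30d); Jul starts Sat (31d); Aug starts Tue (31d) ✓; Sep starts Fri (30d); Oct starts Sun (31d) ✓; Nov starts Wed (30d); Dec starts Fri (31d).
Five-Tuesday months: January, May, August, October → 4.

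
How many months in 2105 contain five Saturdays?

4

A month of length L has five Saturdays iff its first Saturday is on day ≤ L−28 (so day 1–3 in a 31-day month, 1–2 in a 30-day month, day 1 in a leap February).
Checking each month of 2105: Jan starts Thu (31d) ✓; Feb starts Sun (28d); Mar starts Sun (31d); Apr starts Wed (30d); May starts Fri (31d) ✓; Jun starts Mon (30d); Jul starts Wed (31d); Aug starts Sat (31d) ✓; Sep starts Tue (30d); Oct starts Thu (31d) ✓; Nov starts Sun (30d); Dec starts Tue (31d).
Five-Saturday months: January, May, August, October → 4.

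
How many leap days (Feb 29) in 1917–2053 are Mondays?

5

Leap years in 1917–2053: 34 of them.
Feb 29 weekday advances by 5 (mod 7) from one leap year to the next four years later (or differs when a century non-leap intervenes).
Leap-day weekdays: 1920:Sun 1924:Fri 1928:Wed 1932:Mon✓ 1936:Sat 1940:Thu 1944:Tue 1948:Sun 1952:Fri 1956:Wed 1960:Mon✓ 1964:Sat 1968:Thu …(8 more)… 2004:Sun 2008:Fri 2012:Wed 2016:Mon✓ 2020:Sat 2024:Thu 2028:Tue 2032:Sun 2036:Fri 2040:Wed 2044:Mon✓ 2048:Sat 2052:Thu
Monday: 1932, 1960, 1988, 2016, 2044 → 5.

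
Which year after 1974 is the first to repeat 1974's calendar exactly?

1985

Two years share a calendar iff Jan 1 falls on the same weekday and both are leap or both are common. 1974: Jan 1 is Tuesday, common year.
1975: Jan 1 Wednesday, common
1976: Jan 1 Thursday, leap
1977: Jan 1 Saturday, common
1978: Jan 1 Sunday, common
1979: Jan 1 Monday, common
1980: Jan 1 Tuesday, leap
1981: Jan 1 Thursday, common
1982: Jan 1 Friday, common
1983: Jan 1 Saturday, common
1984: Jan 1 Sunday, leap
1985: Jan 1 Tuesday, common
1985 matches on both conditions.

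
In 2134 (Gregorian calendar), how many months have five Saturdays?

4

A month of length L has five Saturdays iff its first Saturday is on day ≤ L−28 (so day 1–3 in a 31-day month, 1–2 in a 30-day month, day 1 in a leap February).
Checking each month of 2134: Jan starts Fri (31d) ✓; Feb starts Mon (28d); Mar starts Mon (31d); Apr starts Thu (30d); May starts Sat (31d) ✓; Jun starts Tue (30d); Jul starts Thu (31d) ✓; Aug starts Sun (31d); Sep starts Wed (30d); Oct starts Fri (31d) ✓; Nov starts Mon (30d); Dec starts Wed (31d).
Five-Saturday months: January, May, July, October → 4.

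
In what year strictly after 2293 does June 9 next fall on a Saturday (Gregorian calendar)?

From one year to the next, a fixed date's weekday advances by 1, or by 2 when a Feb 29 lies between the two dates.
2293: June 9 is Friday.
2294: Saturday (+1)
June 9 falls on a Saturday in 2294.

2294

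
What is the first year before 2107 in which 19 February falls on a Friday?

2106

From one year to the next, a fixed date's weekday advances by 1, or by 2 when a Feb 29 lies between the two dates.
2107: February 19 is Saturday.
2106: Friday (−1)
19 February falls on a Friday in 2106.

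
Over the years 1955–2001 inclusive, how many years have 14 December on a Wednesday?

Track 14 December's weekday year by year (advancing +1, or +2 across a Feb 29):
  1955: Wed ✓  1956: Fri (+2)  1957: Sat (+1)  1958: Sun (+1)  1959: Mon (+1)
  1960: Wed (+2) ✓  1961: Thu (+1)  1962: Fri (+1)  1963: Sat (+1)  1964: Mon (+2)
  1965: Tue (+1)  1966: Wed (+1) ✓  1967: Thu (+1)  1968: Sat (+2)  … (19 more years) …
  1988: Wed (+2) ✓  1989: Thu (+1)  1990: Fri (+1)  1991: Sat (+1)  1992: Mon (+2)
  1993: Tue (+1)  1994: Wed (+1) ✓  1995: Thu (+1)  1996: Sat (+2)  1997: Sun (+1)
  1998: Mon (+1)  1999: Tue (+1)  2000: Thu (+2)  2001: Fri (+1)
Wednesday years: 1955, 1960, 1966, 1977, 1983, 1988, 1994 — 7 in total.

7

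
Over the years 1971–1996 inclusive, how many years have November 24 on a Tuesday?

3

Track November 24's weekday year by year (advancing +1, or +2 across a Feb 29):
  1971: Wed  1972: Fri (+2)  1973: Sat (+1)  1974: Sun (+1)  1975: Mon (+1)
  1976: Wed (+2)  1977: Thu (+1)  1978: Fri (+1)  1979: Sat (+1)  1980: Mon (+2)
  1981: Tue (+1) ✓  1982: Wed (+1)  1983: Thu (+1)  1984: Sat (+2)  1985: Sun (+1)
  1986: Mon (+1)  1987: Tue (+1) ✓  1988: Thu (+2)  1989: Fri (+1)  1990: Sat (+1)
  1991: Sun (+1)  1992: Tue (+2) ✓  1993: Wed (+1)  1994: Thu (+1)  1995: Fri (+1)
  1996: Sun (+2)
Tuesday years: 1981, 1987, 1992 — 3 in total.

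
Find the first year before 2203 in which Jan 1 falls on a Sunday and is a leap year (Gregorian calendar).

Jan 1 advances by 2 weekdays after a leap year and by 1 after a common year.
2203: Jan 1 is Saturday.
2202: Friday
2201: Thursday
2200: Wednesday
2199: Tuesday
2198: Monday
2197: Sunday
2196: Friday (leap)
2195: Thursday
2194: Wednesday
2193: Tuesday
2192: Sunday (leap)
2192 begins on a Sunday and is a leap year.

2192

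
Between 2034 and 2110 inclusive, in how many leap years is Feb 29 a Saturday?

2

Leap years in 2034–2110: 18 of them.
Feb 29 weekday advances by 5 (mod 7) from one leap year to the next four years later (or differs when a century non-leap intervenes).
Leap-day weekdays: 2036:Fri 2040:Wed 2044:Mon 2048:Sat✓ 2052:Thu 2056:Tue 2060:Sun 2064:Fri 2068:Wed 2072:Mon 2076:Sat✓ 2080:Thu 2084:Tue 2088:Sun 2092:Fri 2096:Wed 2104:Fri 2108:Wed
Saturday: 2048, 2076 → 2.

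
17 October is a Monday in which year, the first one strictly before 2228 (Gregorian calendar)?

2225

From one year to the next, a fixed date's weekday advances by 1, or by 2 when a Feb 29 lies between the two dates.
2228: October 17 is Friday.
2227: Wednesday (−2)
2226: Tuesday (−1)
2225: Monday (−1)
17 October falls on a Monday in 2225.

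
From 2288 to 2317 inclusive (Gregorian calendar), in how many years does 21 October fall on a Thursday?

3

Track 21 October's weekday year by year (advancing +1, or +2 across a Feb 29):
  2288: Sun  2289: Mon (+1)  2290: Tue (+1)  2291: Wed (+1)  2292: Fri (+2)
  2293: Sat (+1)  2294: Sun (+1)  2295: Mon (+1)  2296: Wed (+2)  2297: Thu (+1) ✓
  2298: Fri (+1)  2299: Sat (+1)  2300: Sun (+1)  2301: Mon (+1)  2302: Tue (+1)
  2303: Wed (+1)  2304: Fri (+2)  2305: Sat (+1)  2306: Sun (+1)  2307: Mon (+1)
  2308: Wed (+2)  2309: Thu (+1) ✓  2310: Fri (+1)  2311: Sat (+1)  2312: Mon (+2)
  2313: Tue (+1)  2314: Wed (+1)  2315: Thu (+1) ✓  2316: Sat (+2)  2317: Sun (+1)
Thursday years: 2297, 2309, 2315 — 3 in total.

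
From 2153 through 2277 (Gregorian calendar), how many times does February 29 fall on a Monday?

Leap years in 2153–2277: 30 of them.
Feb 29 weekday advances by 5 (mod 7) from one leap year to the next four years later (or differs when a century non-leap intervenes).
Leap-day weekdays: 2156:Sun 2160:Fri 2164:Wed 2168:Mon✓ 2172:Sat 2176:Thu 2180:Tue 2184:Sun 2188:Fri 2192:Wed 2196:Mon✓ 2204:Wed 2208:Mon✓ …(4 more)… 2228:Fri 2232:Wed 2236:Mon✓ 2240:Sat 2244:Thu 2248:Tue 2252:Sun 2256:Fri 2260:Wed 2264:Mon✓ 2268:Sat 2272:Thu 2276:Tue
Monday: 2168, 2196, 2208, 2236, 2264 → 5.

5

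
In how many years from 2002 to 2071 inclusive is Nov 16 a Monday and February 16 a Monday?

8

Check each year's weekday for Nov 16 and February 16:
  2002: Sat/Sat  2003: Sun/Sun  2004: Tue/Mon  2005: Wed/Wed  2006: Thu/Thu  2007: Fri/Fri  2008: Sun/Sat  2009: Mon/Mon ✓  2010: Tue/Tue  2011: Wed/Wed  2012: Fri/Thu  2013: Sat/Sat  2014: Sun/Sun  2015: Mon/Mon ✓  …(42 more)…  2058: Sat/Sat  2059: Sun/Sun  2060: Tue/Mon  2061: Wed/Wed  2062: Thu/Thu  2063: Fri/Fri  2064: Sun/Sat  2065: Mon/Mon ✓  2066: Tue/Tue  2067: Wed/Wed  2068: Fri/Thu  2069: Sat/Sat  2070: Sun/Sun  2071: Mon/Mon ✓
Both conditions hold in: 2009, 2015, 2026, 2037, 2043, 2054, 2065, 2071 — 8.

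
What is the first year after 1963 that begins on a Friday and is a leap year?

Jan 1 advances by 2 weekdays after a leap year and by 1 after a common year.
1963: Jan 1 is Tuesday.
1964: Wednesday (leap)
1965: Friday
1966: Saturday
1967: Sunday
1968: Monday (leap)
1969: Wednesday
1970: Thursday
1971: Friday
1972: Saturday (leap)
1973: Monday
1974: Tuesday
1975: Wednesday
1976: Thursday (leap)
1977: Saturday
1978: Sunday
1979: Monday
1980: Tuesday (leap)
1981: Thursday
1982: Friday
1983: Saturday
1984: Sunday (leap)
1985: Tuesday
1986: Wednesday
1987: Thursday
1988: Friday (leap)
1988 begins on a Friday and is a leap year.

1988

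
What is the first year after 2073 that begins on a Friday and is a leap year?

Jan 1 advances by 2 weekdays after a leap year and by 1 after a common year.
2073: Jan 1 is Sunday.
2074: Monday
2075: Tuesday
2076: Wednesday (leap)
2077: Friday
2078: Saturday
2079: Sunday
2080: Monday (leap)
2081: Wednesday
2082: Thursday
2083: Friday
2084: Saturday (leap)
2085: Monday
2086: Tuesday
2087: Wednesday
2088: Thursday (leap)
2089: Saturday
2090: Sunday
2091: Monday
2092: Tuesday (leap)
2093: Thursday
2094: Friday
2095: Saturday
2096: Sunday (leap)
2097: Tuesday
2098: Wednesday
2099: Thursday
2100: Friday
2101: Saturday
2102: Sunday
2103: Monday
2104: Tuesday (leap)
2105: Thursday
2106: Friday
2107: Saturday
2108: Sunday (leap)
2109: Tuesday
2110: Wednesday
2111: Thursday
2112: Friday (leap)
2112 begins on a Friday and is a leap year.

2112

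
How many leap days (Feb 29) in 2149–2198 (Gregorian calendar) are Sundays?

Leap years in 2149–2198: 12 of them.
Feb 29 weekday advances by 5 (mod 7) from one leap year to the next four years later (or differs when a century non-leap intervenes).
Leap-day weekdays: 2152:Tue 2156:Sun✓ 2160:Fri 2164:Wed 2168:Mon 2172:Sat 2176:Thu 2180:Tue 2184:Sun✓ 2188:Fri 2192:Wed 2196:Mon
Sunday: 2156, 2184 → 2.

2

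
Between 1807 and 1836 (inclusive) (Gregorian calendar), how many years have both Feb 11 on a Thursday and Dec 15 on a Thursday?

Check each year's weekday for Feb 11 and Dec 15:
  1807: Wed/Tue  1808: Thu/Thu ✓  1809: Sat/Fri  1810: Sun/Sat  1811: Mon/Sun  1812: Tue/Tue  1813: Thu/Wed  1814: Fri/Thu  1815: Sat/Fri  1816: Sun/Sun  1817: Tue/Mon  1818: Wed/Tue  1819: Thu/Wed  1820: Fri/Fri  1821: Sun/Sat  1822: Mon/Sun  1823: Tue/Mon  1824: Wed/Wed  1825: Fri/Thu  1826: Sat/Fri  1827: Sun/Sat  1828: Mon/Mon  1829: Wed/Tue  1830: Thu/Wed  1831: Fri/Thu  1832: Sat/Sat  1833: Mon/Sun  1834: Tue/Mon  1835: Wed/Tue  1836: Thu/Thu ✓
Both conditions hold in: 1808, 1836 — 2.

2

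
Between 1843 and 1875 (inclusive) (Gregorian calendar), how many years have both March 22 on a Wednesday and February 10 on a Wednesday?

Check each year's weekday for March 22 and February 10:
  1843: Wed/Fri  1844: Fri/Sat  1845: Sat/Mon  1846: Sun/Tue  1847: Mon/Wed  1848: Wed/Thu  1849: Thu/Sat  1850: Fri/Sun  1851: Sat/Mon  1852: Mon/Tue  1853: Tue/Thu  1854: Wed/Fri  1855: Thu/Sat  1856: Sat/Sun  …(5 more)…  1862: Sat/Mon  1863: Sun/Tue  1864: Tue/Wed  1865: Wed/Fri  1866: Thu/Sat  1867: Fri/Sun  1868: Sun/Mon  1869: Mon/Wed  1870: Tue/Thu  1871: Wed/Fri  1872: Fri/Sat  1873: Sat/Mon  1874: Sun/Tue  1875: Mon/Wed
Both conditions hold in: no year — 0.

0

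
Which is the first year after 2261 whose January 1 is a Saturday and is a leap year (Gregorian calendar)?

2276

Jan 1 advances by 2 weekdays after a leap year and by 1 after a common year.
2261: Jan 1 is Tuesday.
2262: Wednesday
2263: Thursday
2264: Friday (leap)
2265: Sunday
2266: Monday
2267: Tuesday
2268: Wednesday (leap)
2269: Friday
2270: Saturday
2271: Sunday
2272: Monday (leap)
2273: Wednesday
2274: Thursday
2275: Friday
2276: Saturday (leap)
2276 begins on a Saturday and is a leap year.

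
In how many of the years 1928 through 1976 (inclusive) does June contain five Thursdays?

June has 30 days; it has five Thursdays when Thursday falls among the first (month-length − 28) days — i.e. when June 1 is one of Thursday/Wednesday.
June 1 by year: 1928:Fri 1929:Sat 1930:Sun 1931:Mon 1932:Wed✓ 1933:Thu✓ 1934:Fri 1935:Sat 1936:Mon 1937:Tue 1938:Wed✓ 1939:Thu✓ 1940:Sat 1941:Sun 1942:Mon …(19 more)… 1962:Fri 1963:Sat 1964:Mon 1965:Tue 1966:Wed✓ 1967:Thu✓ 1968:Sat 1969:Sun 1970:Mon 1971:Tue 1972:Thu✓ 1973:Fri 1974:Sat 1975:Sun 1976:Tue
Years with five Thursdays: 1932, 1933, 1938, 1939, 1944, 1949, 1950, 1955, 1960, 1961, 1966, 1967, 1972 → 13.

13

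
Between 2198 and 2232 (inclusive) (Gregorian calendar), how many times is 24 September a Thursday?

Track 24 September's weekday year by year (advancing +1, or +2 across a Feb 29):
  2198: Mon  2199: Tue (+1)  2200: Wed (+1)  2201: Thu (+1) ✓  2202: Fri (+1)
  2203: Sat (+1)  2204: Mon (+2)  2205: Tue (+1)  2206: Wed (+1)  2207: Thu (+1) ✓
  2208: Sat (+2)  2209: Sun (+1)  2210: Mon (+1)  2211: Tue (+1)  … (7 more years) …
  2219: Fri (+1)  2220: Sun (+2)  2221: Mon (+1)  2222: Tue (+1)  2223: Wed (+1)
  2224: Fri (+2)  2225: Sat (+1)  2226: Sun (+1)  2227: Mon (+1)  2228: Wed (+2)
  2229: Thu (+1) ✓  2230: Fri (+1)  2231: Sat (+1)  2232: Mon (+2)
Thursday years: 2201, 2207, 2212, 2218, 2229 — 5 in total.

5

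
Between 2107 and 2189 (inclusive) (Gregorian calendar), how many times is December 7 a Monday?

12

Track December 7's weekday year by year (advancing +1, or +2 across a Feb 29):
  2107: Wed  2108: Fri (+2)  2109: Sat (+1)  2110: Sun (+1)  2111: Mon (+1) ✓
  2112: Wed (+2)  2113: Thu (+1)  2114: Fri (+1)  2115: Sat (+1)  2116: Mon (+2) ✓
  2117: Tue (+1)  2118: Wed (+1)  2119: Thu (+1)  2120: Sat (+2)  … (55 more years) …
  2176: Sat (+2)  2177: Sun (+1)  2178: Mon (+1) ✓  2179: Tue (+1)  2180: Thu (+2)
  2181: Fri (+1)  2182: Sat (+1)  2183: Sun (+1)  2184: Tue (+2)  2185: Wed (+1)
  2186: Thu (+1)  2187: Fri (+1)  2188: Sun (+2)  2189: Mon (+1) ✓
Monday years: 2111, 2116, 2122, 2133, 2139, 2144, 2150, 2161, 2167, 2172, 2178, 2189 — 12 in total.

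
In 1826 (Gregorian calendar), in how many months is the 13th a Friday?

Check the 13th of each month of 1826: Jan 13: Fri, Feb 13: Mon, Mar 13: Mon, Apr 13: Thu, May 13: Sat, Jun 13: Tue, Jul 13: Thu, Aug 13: Sun, Sep 13: Wed, Oct 13: Fri, Nov 13: Mon, Dec 13: Wed.
Friday occurs in January, October — 2 months.

2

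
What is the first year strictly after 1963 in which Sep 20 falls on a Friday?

From one year to the next, a fixed date's weekday advances by 1, or by 2 when a Feb 29 lies between the two dates.
1963: September 20 is Friday.
1964: Sunday (+2)
1965: Monday (+1)
1966: Tuesday (+1)
1967: Wednesday (+1)
1968: Friday (+2)
Sep 20 falls on a Friday in 1968.

1968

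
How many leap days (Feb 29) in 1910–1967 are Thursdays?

2

Leap years in 1910–1967: 14 of them.
Feb 29 weekday advances by 5 (mod 7) from one leap year to the next four years later (or differs when a century non-leap intervenes).
Leap-day weekdays: 1912:Thu✓ 1916:Tue 1920:Sun 1924:Fri 1928:Wed 1932:Mon 1936:Sat 1940:Thu✓ 1944:Tue 1948:Sun 1952:Fri 1956:Wed 1960:Mon 1964:Sat
Thursday: 1912, 1940 → 2.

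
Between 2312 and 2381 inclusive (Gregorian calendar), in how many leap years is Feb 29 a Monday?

Leap years in 2312–2381: 18 of them.
Feb 29 weekday advances by 5 (mod 7) from one leap year to the next four years later (or differs when a century non-leap intervenes).
Leap-day weekdays: 2312:Thu 2316:Tue 2320:Sun 2324:Fri 2328:Wed 2332:Mon✓ 2336:Sat 2340:Thu 2344:Tue 2348:Sun 2352:Fri 2356:Wed 2360:Mon✓ 2364:Sat 2368:Thu 2372:Tue 2376:Sun 2380:Fri
Monday: 2332, 2360 → 2.

2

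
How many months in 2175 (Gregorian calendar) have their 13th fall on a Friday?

2

Check the 13th of each month of 2175: Jan 13: Fri, Feb 13: Mon, Mar 13: Mon, Apr 13: Thu, May 13: Sat, Jun 13: Tue, Jul 13: Thu, Aug 13: Sun, Sep 13: Wed, Oct 13: Fri, Nov 13: Mon, Dec 13: Wed.
Friday occurs in January, October — 2 months.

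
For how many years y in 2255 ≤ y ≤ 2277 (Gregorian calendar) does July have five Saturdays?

July has 31 days; it has five Saturdays when Saturday falls among the first (month-length − 28) days — i.e. when July 1 is one of Saturday/Friday/Thursday.
July 1 by year: 2255:Sun 2256:Tue 2257:Wed 2258:Thu✓ 2259:Fri✓ 2260:Sun 2261:Mon 2262:Tue 2263:Wed 2264:Fri✓ 2265:Sat✓ 2266:Sun 2267:Mon 2268:Wed 2269:Thu✓ 2270:Fri✓ 2271:Sat✓ 2272:Mon 2273:Tue 2274:Wed 2275:Thu✓ 2276:Sat✓ 2277:Sun
Years with five Saturdays: 2258, 2259, 2264, 2265, 2269, 2270, 2271, 2275, 2276 → 9.

9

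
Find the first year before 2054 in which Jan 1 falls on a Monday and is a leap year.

2052

Jan 1 advances by 2 weekdays after a leap year and by 1 after a common year.
2054: Jan 1 is Thursday.
2053: Wednesday
2052: Monday (leap)
2052 begins on a Monday and is a leap year.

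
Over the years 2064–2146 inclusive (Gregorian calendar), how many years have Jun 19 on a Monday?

Track Jun 19's weekday year by year (advancing +1, or +2 across a Feb 29):
  2064: Thu  2065: Fri (+1)  2066: Sat (+1)  2067: Sun (+1)  2068: Tue (+2)
  2069: Wed (+1)  2070: Thu (+1)  2071: Fri (+1)  2072: Sun (+2)  2073: Mon (+1) ✓
  2074: Tue (+1)  2075: Wed (+1)  2076: Fri (+2)  2077: Sat (+1)  … (55 more years) …
  2133: Fri (+1)  2134: Sat (+1)  2135: Sun (+1)  2136: Tue (+2)  2137: Wed (+1)
  2138: Thu (+1)  2139: Fri (+1)  2140: Sun (+2)  2141: Mon (+1) ✓  2142: Tue (+1)
  2143: Wed (+1)  2144: Fri (+2)  2145: Sat (+1)  2146: Sun (+1)
Monday years: 2073, 2079, 2084, 2090, 2102, 2113, 2119, 2124, 2130, 2141 — 10 in total.

10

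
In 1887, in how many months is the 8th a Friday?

Check the 8th of each month of 1887: Jan 8: Sat, Feb 8: Tue, Mar 8: Tue, Apr 8: Fri, May 8: Sun, Jun 8: Wed, Jul 8: Fri, Aug 8: Mon, Sep 8: Thu, Oct 8: Sat, Nov 8: Tue, Dec 8: Thu.
Friday occurs in April, July — 2 months.

2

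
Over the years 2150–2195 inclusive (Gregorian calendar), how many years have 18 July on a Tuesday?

6

Track 18 July's weekday year by year (advancing +1, or +2 across a Feb 29):
  2150: Sat  2151: Sun (+1)  2152: Tue (+2) ✓  2153: Wed (+1)  2154: Thu (+1)
  2155: Fri (+1)  2156: Sun (+2)  2157: Mon (+1)  2158: Tue (+1) ✓  2159: Wed (+1)
  2160: Fri (+2)  2161: Sat (+1)  2162: Sun (+1)  2163: Mon (+1)  … (18 more years) …
  2182: Thu (+1)  2183: Fri (+1)  2184: Sun (+2)  2185: Mon (+1)  2186: Tue (+1) ✓
  2187: Wed (+1)  2188: Fri (+2)  2189: Sat (+1)  2190: Sun (+1)  2191: Mon (+1)
  2192: Wed (+2)  2193: Thu (+1)  2194: Fri (+1)  2195: Sat (+1)
Tuesday years: 2152, 2158, 2169, 2175, 2180, 2186 — 6 in total.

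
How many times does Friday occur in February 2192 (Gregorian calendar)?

February 2192 has 29 days and begins on Wednesday.
The first Friday is February 3.
Fridays fall on 3, 10, 17, 24 — that's 4.

4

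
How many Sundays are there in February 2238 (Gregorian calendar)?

February 2238 has 28 days and begins on Thursday.
The first Sunday is February 4.
Sundays fall on 4, 11, 18, 25 — that's 4.

4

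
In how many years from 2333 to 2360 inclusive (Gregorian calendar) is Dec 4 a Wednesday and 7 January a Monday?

3

Check each year's weekday for Dec 4 and 7 January:
  2333: Mon/Sat  2334: Tue/Sun  2335: Wed/Mon ✓  2336: Fri/Tue  2337: Sat/Thu  2338: Sun/Fri  2339: Mon/Sat  2340: Wed/Sun  2341: Thu/Tue  2342: Fri/Wed  2343: Sat/Thu  2344: Mon/Fri  2345: Tue/Sun  2346: Wed/Mon ✓  2347: Thu/Tue  2348: Sat/Wed  2349: Sun/Fri  2350: Mon/Sat  2351: Tue/Sun  2352: Thu/Mon  2353: Fri/Wed  2354: Sat/Thu  2355: Sun/Fri  2356: Tue/Sat  2357: Wed/Mon ✓  2358: Thu/Tue  2359: Fri/Wed  2360: Sun/Thu
Both conditions hold in: 2335, 2346, 2357 — 3.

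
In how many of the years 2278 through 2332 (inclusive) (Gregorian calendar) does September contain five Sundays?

September has 30 days; it has five Sundays when Sunday falls among the first (month-length − 28) days — i.e. when September 1 is one of Sunday/Saturday.
September 1 by year: 2278:Sun✓ 2279:Mon 2280:Wed 2281:Thu 2282:Fri 2283:Sat✓ 2284:Mon 2285:Tue 2286:Wed 2287:Thu 2288:Sat✓ 2289:Sun✓ 2290:Mon 2291:Tue 2292:Thu …(25 more)… 2318:Sun✓ 2319:Mon 2320:Wed 2321:Thu 2322:Fri 2323:Sat✓ 2324:Mon 2325:Tue 2326:Wed 2327:Thu 2328:Sat✓ 2329:Sun✓ 2330:Mon 2331:Tue 2332:Thu
Years with five Sundays: 2278, 2283, 2288, 2289, 2294, 2295, 2300, 2301, 2306, 2307, 2312, 2317, 2318, 2323, 2328, 2329 → 16.

16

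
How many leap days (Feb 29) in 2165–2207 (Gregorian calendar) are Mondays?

2

Leap years in 2165–2207: 9 of them.
Feb 29 weekday advances by 5 (mod 7) from one leap year to the next four years later (or differs when a century non-leap intervenes).
Leap-day weekdays: 2168:Mon✓ 2172:Sat 2176:Thu 2180:Tue 2184:Sun 2188:Fri 2192:Wed 2196:Mon✓ 2204:Wed
Monday: 2168, 2196 → 2.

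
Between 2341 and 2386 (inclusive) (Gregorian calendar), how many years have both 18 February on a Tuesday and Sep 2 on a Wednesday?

1

Check each year's weekday for 18 February and Sep 2:
  2341: Tue/Tue  2342: Wed/Wed  2343: Thu/Thu  2344: Fri/Sat  2345: Sun/Sun  2346: Mon/Mon  2347: Tue/Tue  2348: Wed/Thu  2349: Fri/Fri  2350: Sat/Sat  2351: Sun/Sun  2352: Mon/Tue  2353: Wed/Wed  2354: Thu/Thu  …(18 more)…  2373: Sun/Sun  2374: Mon/Mon  2375: Tue/Tue  2376: Wed/Thu  2377: Fri/Fri  2378: Sat/Sat  2379: Sun/Sun  2380: Mon/Tue  2381: Wed/Wed  2382: Thu/Thu  2383: Fri/Fri  2384: Sat/Sun  2385: Mon/Mon  2386: Tue/Tue
Both conditions hold in: 2364 — 1.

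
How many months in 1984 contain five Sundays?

A month of length L has five Sundays iff its first Sunday is on day ≤ L−28 (so day 1–3 in a 31-day month, 1–2 in a 30-day month, day 1 in a leap February).
Checking each month of 1984: Jan starts Sun (31d) ✓; Feb starts Wed (29d); Mar starts Thu (31d); Apr starts Sun (30d) ✓; May starts Tue (31d); Jun starts Fri (30d); Jul starts Sun (31d) ✓; Aug starts Wed (31d); Sep starts Sat (30d) ✓; Oct starts Mon (31d); Nov starts Thu (30d); Dec starts Sat (31d) ✓.
Five-Sunday months: January, April, July, September, December → 5.

5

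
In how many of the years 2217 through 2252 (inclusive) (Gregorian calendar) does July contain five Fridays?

July has 31 days; it has five Fridays when Friday falls among the first (month-length − 28) days — i.e. when July 1 is one of Friday/Thursday/Wednesday.
July 1 by year: 2217:Tue 2218:Wed✓ 2219:Thu✓ 2220:Sat 2221:Sun 2222:Mon 2223:Tue 2224:Thu✓ 2225:Fri✓ 2226:Sat 2227:Sun 2228:Tue 2229:Wed✓ 2230:Thu✓ 2231:Fri✓ …(6 more)… 2238:Sun 2239:Mon 2240:Wed✓ 2241:Thu✓ 2242:Fri✓ 2243:Sat 2244:Mon 2245:Tue 2246:Wed✓ 2247:Thu✓ 2248:Sat 2249:Sun 2250:Mon 2251:Tue 2252:Thu✓
Years with five Fridays: 2218, 2219, 2224, 2225, 2229, 2230, 2231, 2235, 2236, 2240, 2241, 2242, 2246, 2247, 2252 → 15.

15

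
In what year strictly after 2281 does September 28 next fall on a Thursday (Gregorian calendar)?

2282

From one year to the next, a fixed date's weekday advances by 1, or by 2 when a Feb 29 lies between the two dates.
2281: September 28 is Wednesday.
2282: Thursday (+1)
September 28 falls on a Thursday in 2282.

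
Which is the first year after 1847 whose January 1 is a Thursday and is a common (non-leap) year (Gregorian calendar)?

1857

Jan 1 advances by 2 weekdays after a leap year and by 1 after a common year.
1847: Jan 1 is Friday.
1848: Saturday (leap)
1849: Monday
1850: Tuesday
1851: Wednesday
1852: Thursday (leap)
1853: Saturday
1854: Sunday
1855: Monday
1856: Tuesday (leap)
1857: Thursday
1857 begins on a Thursday and is a common year.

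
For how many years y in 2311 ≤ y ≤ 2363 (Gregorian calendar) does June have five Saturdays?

June has 30 days; it has five Saturdays when Saturday falls among the first (month-length − 28) days — i.e. when June 1 is one of Saturday/Friday.
June 1 by year: 2311:Thu 2312:Sat✓ 2313:Sun 2314:Mon 2315:Tue 2316:Thu 2317:Fri✓ 2318:Sat✓ 2319:Sun 2320:Tue 2321:Wed 2322:Thu 2323:Fri✓ 2324:Sun 2325:Mon …(23 more)… 2349:Wed 2350:Thu 2351:Fri✓ 2352:Sun 2353:Mon 2354:Tue 2355:Wed 2356:Fri✓ 2357:Sat✓ 2358:Sun 2359:Mon 2360:Wed 2361:Thu 2362:Fri✓ 2363:Sat✓
Years with five Saturdays: 2312, 2317, 2318, 2323, 2328, 2329, 2334, 2335, 2340, 2345, 2346, 2351, 2356, 2357, 2362, 2363 → 16.

16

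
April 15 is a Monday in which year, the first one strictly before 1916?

From one year to the next, a fixed date's weekday advances by 1, or by 2 when a Feb 29 lies between the two dates.
1916: April 15 is Saturday.
1915: Thursday (−2)
1914: Wednesday (−1)
1913: Tuesday (−1)
1912: Monday (−1)
April 15 falls on a Monday in 1912.

1912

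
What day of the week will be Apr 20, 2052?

Saturday

January 1, 2052 is a Monday.
April 20 is day 111 of the year, i.e. 110 days after Jan 1.
110 mod 7 = 5, so advance 5 weekdays from Monday: Saturday.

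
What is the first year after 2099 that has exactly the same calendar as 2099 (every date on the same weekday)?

2105

Two years share a calendar iff Jan 1 falls on the same weekday and both are leap or both are common. 2099: Jan 1 is Thursday, common year.
2100: Jan 1 Friday, common
2101: Jan 1 Saturday, common
2102: Jan 1 Sunday, common
2103: Jan 1 Monday, common
2104: Jan 1 Tuesday, leap
2105: Jan 1 Thursday, common
2105 matches on both conditions.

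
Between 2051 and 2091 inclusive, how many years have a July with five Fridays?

July has 31 days; it has five Fridays when Friday falls among the first (month-length − 28) days — i.e. when July 1 is one of Friday/Thursday/Wednesday.
July 1 by year: 2051:Sat 2052:Mon 2053:Tue 2054:Wed✓ 2055:Thu✓ 2056:Sat 2057:Sun 2058:Mon 2059:Tue 2060:Thu✓ 2061:Fri✓ 2062:Sat 2063:Sun 2064:Tue 2065:Wed✓ …(11 more)… 2077:Thu✓ 2078:Fri✓ 2079:Sat 2080:Mon 2081:Tue 2082:Wed✓ 2083:Thu✓ 2084:Sat 2085:Sun 2086:Mon 2087:Tue 2088:Thu✓ 2089:Fri✓ 2090:Sat 2091:Sun
Years with five Fridays: 2054, 2055, 2060, 2061, 2065, 2066, 2067, 2071, 2072, 2076, 2077, 2078, 2082, 2083, 2088, 2089 → 16.

16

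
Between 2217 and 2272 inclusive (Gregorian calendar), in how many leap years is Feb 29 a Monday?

Leap years in 2217–2272: 14 of them.
Feb 29 weekday advances by 5 (mod 7) from one leap year to the next four years later (or differs when a century non-leap intervenes).
Leap-day weekdays: 2220:Tue 2224:Sun 2228:Fri 2232:Wed 2236:Mon✓ 2240:Sat 2244:Thu 2248:Tue 2252:Sun 2256:Fri 2260:Wed 2264:Mon✓ 2268:Sat 2272:Thu
Monday: 2236, 2264 → 2.

2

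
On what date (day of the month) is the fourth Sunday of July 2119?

23

July 1, 2119 is a Saturday, so the first Sunday is the 2nd.
The fourth Sunday is 2 + 21 = 23.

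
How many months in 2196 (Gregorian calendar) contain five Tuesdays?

A month of length L has five Tuesdays iff its first Tuesday is on day ≤ L−28 (so day 1–3 in a 31-day month, 1–2 in a 30-day month, day 1 in a leap February).
Checking each month of 2196: Jan starts Fri (31d); Feb starts Mon (29d); Mar starts Tue (31d) ✓; Apr starts Fri (30d); May starts Sun (31d) ✓; Jun starts Wed (30d); Jul starts Fri (31d); Aug starts Mon (31d) ✓; Sep starts Thu (30d); Oct starts Sat (31d); Nov starts Tue (30d) ✓; Dec starts Thu (31d).
Five-Tuesday months: March, May, August, November → 4.

4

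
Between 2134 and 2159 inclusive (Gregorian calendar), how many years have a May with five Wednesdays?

May has 31 days; it has five Wednesdays when Wednesday falls among the first (month-length − 28) days — i.e. when May 1 is one of Wednesday/Tuesday/Monday.
May 1 by year: 2134:Sat 2135:Sun 2136:Tue✓ 2137:Wed✓ 2138:Thu 2139:Fri 2140:Sun 2141:Mon✓ 2142:Tue✓ 2143:Wed✓ 2144:Fri 2145:Sat 2146:Sun 2147:Mon✓ 2148:Wed✓ 2149:Thu 2150:Fri 2151:Sat 2152:Mon✓ 2153:Tue✓ 2154:Wed✓ 2155:Thu 2156:Sat 2157:Sun 2158:Mon✓ 2159:Tue✓
Years with five Wednesdays: 2136, 2137, 2141, 2142, 2143, 2147, 2148, 2152, 2153, 2154, 2158, 2159 → 12.

12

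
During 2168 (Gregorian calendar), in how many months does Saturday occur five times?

5

A month of length L has five Saturdays iff its first Saturday is on day ≤ L−28 (so day 1–3 in a 31-day month, 1–2 in a 30-day month, day 1 in a leap February).
Checking each month of 2168: Jan starts Fri (31d) ✓; Feb starts Mon (29d); Mar starts Tue (31d); Apr starts Fri (30d) ✓; May starts Sun (31d); Jun starts Wed (30d); Jul starts Fri (31d) ✓; Aug starts Mon (31d); Sep starts Thu (30d); Oct starts Sat (31d) ✓; Nov starts Tue (30d); Dec starts Thu (31d) ✓.
Five-Saturday months: January, April, July, October, December → 5.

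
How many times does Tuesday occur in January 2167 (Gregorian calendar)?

4

January 2167 has 31 days and begins on Thursday.
The first Tuesday is January 6.
Tuesdays fall on 6, 13, 20, 27 — that's 4.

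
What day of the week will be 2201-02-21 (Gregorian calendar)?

January 1, 2201 is a Thursday.
February 21 is day 52 of the year, i.e. 51 days after Jan 1.
51 mod 7 = 2, so advance 2 weekdays from Thursday: Saturday.

Saturday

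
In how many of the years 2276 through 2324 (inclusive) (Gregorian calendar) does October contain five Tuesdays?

23

October has 31 days; it has five Tuesdays when Tuesday falls among the first (month-length − 28) days — i.e. when October 1 is one of Tuesday/Monday/Sunday.
October 1 by year: 2276:Sun✓ 2277:Mon✓ 2278:Tue✓ 2279:Wed 2280:Fri 2281:Sat 2282:Sun✓ 2283:Mon✓ 2284:Wed 2285:Thu 2286:Fri 2287:Sat 2288:Mon✓ 2289:Tue✓ 2290:Wed …(19 more)… 2310:Sat 2311:Sun✓ 2312:Tue✓ 2313:Wed 2314:Thu 2315:Fri 2316:Sun✓ 2317:Mon✓ 2318:Tue✓ 2319:Wed 2320:Fri 2321:Sat 2322:Sun✓ 2323:Mon✓ 2324:Wed
Years with five Tuesdays: 2276, 2277, 2278, 2282, 2283, 2288, 2289, 2293, 2294, 2295, 2299, 2300, 2301, 2305, 2306, 2307, 2311, 2312, 2316, 2317, 2318, 2322, 2323 → 23.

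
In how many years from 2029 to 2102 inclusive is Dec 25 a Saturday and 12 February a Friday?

8

Check each year's weekday for Dec 25 and 12 February:
  2029: Tue/Mon  2030: Wed/Tue  2031: Thu/Wed  2032: Sat/Thu  2033: Sun/Sat  2034: Mon/Sun  2035: Tue/Mon  2036: Thu/Tue  2037: Fri/Thu  2038: Sat/Fri ✓  2039: Sun/Sat  2040: Tue/Sun  2041: Wed/Tue  2042: Thu/Wed  …(46 more)…  2089: Sun/Sat  2090: Mon/Sun  2091: Tue/Mon  2092: Thu/Tue  2093: Fri/Thu  2094: Sat/Fri ✓  2095: Sun/Sat  2096: Tue/Sun  2097: Wed/Tue  2098: Thu/Wed  2099: Fri/Thu  2100: Sat/Fri ✓  2101: Sun/Sat  2102: Mon/Sun
Both conditions hold in: 2038, 2049, 2055, 2066, 2077, 2083, 2094, 2100 — 8.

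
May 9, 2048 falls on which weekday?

Saturday

January 1, 2048 is a Wednesday.
May 9 is day 130 of the year, i.e. 129 days after Jan 1.
129 mod 7 = 3, so advance 3 weekdays from Wednesday: Saturday.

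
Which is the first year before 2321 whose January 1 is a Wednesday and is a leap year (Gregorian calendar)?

2308

Jan 1 advances by 2 weekdays after a leap year and by 1 after a common year.
2321: Jan 1 is Saturday.
2320: Thursday (leap)
2319: Wednesday
2318: Tuesday
2317: Monday
2316: Saturday (leap)
2315: Friday
2314: Thursday
2313: Wednesday
2312: Monday (leap)
2311: Sunday
2310: Saturday
2309: Friday
2308: Wednesday (leap)
2308 begins on a Wednesday and is a leap year.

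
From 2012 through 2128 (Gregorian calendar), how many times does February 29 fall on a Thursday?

Leap years in 2012–2128: 29 of them.
Feb 29 weekday advances by 5 (mod 7) from one leap year to the next four years later (or differs when a century non-leap intervenes).
Leap-day weekdays: 2012:Wed 2016:Mon 2020:Sat 2024:Thu✓ 2028:Tue 2032:Sun 2036:Fri 2040:Wed 2044:Mon 2048:Sat 2052:Thu✓ 2056:Tue 2060:Sun …(3 more)… 2076:Sat 2080:Thu✓ 2084:Tue 2088:Sun 2092:Fri 2096:Wed 2104:Fri 2108:Wed 2112:Mon 2116:Sat 2120:Thu✓ 2124:Tue 2128:Sun
Thursday: 2024, 2052, 2080, 2120 → 4.

4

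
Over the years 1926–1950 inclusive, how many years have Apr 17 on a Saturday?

4

Track Apr 17's weekday year by year (advancing +1, or +2 across a Feb 29):
  1926: Sat ✓  1927: Sun (+1)  1928: Tue (+2)  1929: Wed (+1)  1930: Thu (+1)
  1931: Fri (+1)  1932: Sun (+2)  1933: Mon (+1)  1934: Tue (+1)  1935: Wed (+1)
  1936: Fri (+2)  1937: Sat (+1) ✓  1938: Sun (+1)  1939: Mon (+1)  1940: Wed (+2)
  1941: Thu (+1)  1942: Fri (+1)  1943: Sat (+1) ✓  1944: Mon (+2)  1945: Tue (+1)
  1946: Wed (+1)  1947: Thu (+1)  1948: Sat (+2) ✓  1949: Sun (+1)  1950: Mon (+1)
Saturday years: 1926, 1937, 1943, 1948 — 4 in total.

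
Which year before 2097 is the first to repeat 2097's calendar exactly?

2086

Two years share a calendar iff Jan 1 falls on the same weekday and both are leap or both are common. 2097: Jan 1 is Tuesday, common year.
2096: Jan 1 Sunday, leap
2095: Jan 1 Saturday, common
2094: Jan 1 Friday, common
2093: Jan 1 Thursday, common
2092: Jan 1 Tuesday, leap
2091: Jan 1 Monday, common
2090: Jan 1 Sunday, common
2089: Jan 1 Saturday, common
2088: Jan 1 Thursday, leap
2087: Jan 1 Wednesday, common
2086: Jan 1 Tuesday, common
2086 matches on both conditions.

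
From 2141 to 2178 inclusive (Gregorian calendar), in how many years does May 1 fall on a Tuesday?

5

Track May 1's weekday year by year (advancing +1, or +2 across a Feb 29):
  2141: Mon  2142: Tue (+1) ✓  2143: Wed (+1)  2144: Fri (+2)  2145: Sat (+1)
  2146: Sun (+1)  2147: Mon (+1)  2148: Wed (+2)  2149: Thu (+1)  2150: Fri (+1)
  2151: Sat (+1)  2152: Mon (+2)  2153: Tue (+1) ✓  2154: Wed (+1)  … (10 more years) …
  2165: Wed (+1)  2166: Thu (+1)  2167: Fri (+1)  2168: Sun (+2)  2169: Mon (+1)
  2170: Tue (+1) ✓  2171: Wed (+1)  2172: Fri (+2)  2173: Sat (+1)  2174: Sun (+1)
  2175: Mon (+1)  2176: Wed (+2)  2177: Thu (+1)  2178: Fri (+1)
Tuesday years: 2142, 2153, 2159, 2164, 2170 — 5 in total.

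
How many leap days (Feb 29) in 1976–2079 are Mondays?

Leap years in 1976–2079: 26 of them.
Feb 29 weekday advances by 5 (mod 7) from one leap year to the next four years later (or differs when a century non-leap intervenes).
Leap-day weekdays: 1976:Sun 1980:Fri 1984:Wed 1988:Mon✓ 1992:Sat 1996:Thu 2000:Tue 2004:Sun 2008:Fri 2012:Wed 2016:Mon✓ 2020:Sat 2024:Thu 2028:Tue 2032:Sun 2036:Fri 2040:Wed 2044:Mon✓ 2048:Sat 2052:Thu 2056:Tue 2060:Sun 2064:Fri 2068:Wed 2072:Mon✓ 2076:Sat
Monday: 1988, 2016, 2044, 2072 → 4.

4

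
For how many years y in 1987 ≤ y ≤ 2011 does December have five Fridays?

12

December has 31 days; it has five Fridays when Friday falls among the first (month-length − 28) days — i.e. when December 1 is one of Friday/Thursday/Wednesday.
December 1 by year: 1987:Tue 1988:Thu✓ 1989:Fri✓ 1990:Sat 1991:Sun 1992:Tue 1993:Wed✓ 1994:Thu✓ 1995:Fri✓ 1996:Sun 1997:Mon 1998:Tue 1999:Wed✓ 2000:Fri✓ 2001:Sat 2002:Sun 2003:Mon 2004:Wed✓ 2005:Thu✓ 2006:Fri✓ 2007:Sat 2008:Mon 2009:Tue 2010:Wed✓ 2011:Thu✓
Years with five Fridays: 1988, 1989, 1993, 1994, 1995, 1999, 2000, 2004, 2005, 2006, 2010, 2011 → 12.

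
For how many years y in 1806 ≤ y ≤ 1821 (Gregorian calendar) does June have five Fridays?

June has 30 days; it has five Fridays when Friday falls among the first (month-length − 28) days — i.e. when June 1 is one of Friday/Thursday.
June 1 by year: 1806:Sun 1807:Mon 1808:Wed 1809:Thu✓ 1810:Fri✓ 1811:Sat 1812:Mon 1813:Tue 1814:Wed 1815:Thu✓ 1816:Sat 1817:Sun 1818:Mon 1819:Tue 1820:Thu✓ 1821:Fri✓
Years with five Fridays: 1809, 1810, 1815, 1820, 1821 → 5.

5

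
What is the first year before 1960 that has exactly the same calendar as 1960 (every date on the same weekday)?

1932

Two years share a calendar iff Jan 1 falls on the same weekday and both are leap or both are common. 1960: Jan 1 is Friday, leap year.
1959: Jan 1 Thursday, common
1958: Jan 1 Wednesday, common
1957: Jan 1 Tuesday, common
1956: Jan 1 Sunday, leap
1955: Jan 1 Saturday, common
1954: Jan 1 Friday, common
1953: Jan 1 Thursday, common
1952: Jan 1 Tuesday, leap
1951: Jan 1 Monday, common
1950: Jan 1 Sunday, common
1949: Jan 1 Saturday, common
1948: Jan 1 Thursday, leap
1947: Jan 1 Wednesday, common
1946: Jan 1 Tuesday, common
1945: Jan 1 Monday, common
1944: Jan 1 Saturday, leap
1943: Jan 1 Friday, common
1942: Jan 1 Thursday, common
1941: Jan 1 Wednesday, common
1940: Jan 1 Monday, leap
1939: Jan 1 Sunday, common
1938: Jan 1 Saturday, common
1937: Jan 1 Friday, common
1936: Jan 1 Wednesday, leap
1935: Jan 1 Tuesday, common
1934: Jan 1 Monday, common
1933: Jan 1 Sunday, common
1932: Jan 1 Friday, leap
1932 matches on both conditions.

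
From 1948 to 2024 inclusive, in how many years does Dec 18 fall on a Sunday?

Track Dec 18's weekday year by year (advancing +1, or +2 across a Feb 29):
  1948: Sat  1949: Sun (+1) ✓  1950: Mon (+1)  1951: Tue (+1)  1952: Thu (+2)
  1953: Fri (+1)  1954: Sat (+1)  1955: Sun (+1) ✓  1956: Tue (+2)  1957: Wed (+1)
  1958: Thu (+1)  1959: Fri (+1)  1960: Sun (+2) ✓  1961: Mon (+1)  … (49 more years) …
  2011: Sun (+1) ✓  2012: Tue (+2)  2013: Wed (+1)  2014: Thu (+1)  2015: Fri (+1)
  2016: Sun (+2) ✓  2017: Mon (+1)  2018: Tue (+1)  2019: Wed (+1)  2020: Fri (+2)
  2021: Sat (+1)  2022: Sun (+1) ✓  2023: Mon (+1)  2024: Wed (+2)
Sunday years: 1949, 1955, 1960, 1966, 1977, 1983, 1988, 1994, 2005, 2011, 2016, 2022 — 12 in total.

12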